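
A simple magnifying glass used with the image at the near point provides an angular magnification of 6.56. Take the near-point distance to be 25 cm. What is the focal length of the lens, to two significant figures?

For the image at the near point, M = 1 + D/f.
f = D/(M - 1) = 25/(6.56 - 1) = 4.496 cm.

4.5 cm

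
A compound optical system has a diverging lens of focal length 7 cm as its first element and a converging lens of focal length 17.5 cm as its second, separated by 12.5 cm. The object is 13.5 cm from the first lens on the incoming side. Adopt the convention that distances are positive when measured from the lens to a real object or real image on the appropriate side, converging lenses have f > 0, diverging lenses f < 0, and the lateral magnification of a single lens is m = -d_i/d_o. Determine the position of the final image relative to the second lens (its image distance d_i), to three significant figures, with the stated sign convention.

Lens 1: 1/d_i1 = 1/f_1 - 1/d_o1 = 1/(-7) - 1/13.5 = -0.21693 cm^-1, so d_i1 = -4.610 cm.
With d_i1 < 0 the first image is virtual and lies on the object side; the object distance for lens 2 is d_o2 = 12.5 - (-4.610) = 17.110 cm.
Lens 2: 1/d_i2 = 1/f_2 - 1/d_o2 = 1/17.5 - 1/(17.110) = -0.00130 cm^-1, so d_i2 = -767.266 cm.

-767 cm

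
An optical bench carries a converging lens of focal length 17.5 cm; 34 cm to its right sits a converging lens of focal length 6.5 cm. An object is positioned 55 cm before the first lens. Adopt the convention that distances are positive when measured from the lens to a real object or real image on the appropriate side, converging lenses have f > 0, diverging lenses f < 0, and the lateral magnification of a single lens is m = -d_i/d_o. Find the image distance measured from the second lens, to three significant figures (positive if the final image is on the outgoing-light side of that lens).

29.5 cm

Applying the thin-lens equation to the first lens, 1/17.5 = 1/55 + 1/d_i1, which gives d_i1 = 25.667 cm.
Object distance for lens 2: d_o2 = 34 - 25.667 = 8.333 cm.
Applying the thin-lens equation again with f_2 = 6.5 cm and d_o2 = 8.333 cm gives d_i2 = 29.545 cm.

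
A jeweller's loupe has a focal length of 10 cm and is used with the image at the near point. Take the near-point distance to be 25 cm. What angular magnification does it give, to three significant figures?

3.50

M = 1 + D/f = 1 + 25/10 = 3.500.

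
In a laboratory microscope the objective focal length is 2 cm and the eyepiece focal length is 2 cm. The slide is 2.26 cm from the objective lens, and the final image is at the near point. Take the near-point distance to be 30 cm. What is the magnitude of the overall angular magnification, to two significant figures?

120

Objective: 1/d_i = 1/f_obj - 1/d_o = 1/2 - 1/2.26 = 0.05752 cm^-1, so d_i = 17.385 cm.
m_obj = -d_i/d_o = -17.385/2.26 = -7.692.
Eyepiece angular magnification (image at near point): M_eye = 1 + D/f_e = 1 + 30/2 = 16.000.
Overall M = m_obj x M_eye = (-7.692)(16.000) = -123.08.
|M| = 123.08.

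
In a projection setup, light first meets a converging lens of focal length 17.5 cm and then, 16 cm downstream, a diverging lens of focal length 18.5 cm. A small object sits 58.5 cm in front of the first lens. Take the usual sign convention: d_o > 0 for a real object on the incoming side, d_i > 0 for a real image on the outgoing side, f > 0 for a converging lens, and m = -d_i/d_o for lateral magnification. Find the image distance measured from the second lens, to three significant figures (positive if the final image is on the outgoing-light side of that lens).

First lens: d_i1 = 1/(1/17.5 - 1/58.5) = 24.970 cm.
This image would form 24.970 cm past lens 1, i.e. 8.970 cm beyond lens 2, so it is a virtual object for lens 2: d_o2 = 16 - 24.970 = -8.970 cm.
Second lens: d_i2 = 1/(1/(-18.5) - 1/(-8.970)) = 17.411 cm.

17.4 cm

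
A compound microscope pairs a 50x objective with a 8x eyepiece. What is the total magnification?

400

The overall magnification of a compound microscope is the product of the objective and eyepiece magnifications:
M = M_obj x M_eye = 50 x 8 = 400.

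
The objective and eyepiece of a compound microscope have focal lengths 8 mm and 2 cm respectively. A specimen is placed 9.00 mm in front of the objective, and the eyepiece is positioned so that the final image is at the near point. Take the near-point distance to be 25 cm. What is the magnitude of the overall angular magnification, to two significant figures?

110

Convert to cm: f_obj = 8 mm = 0.8 cm; d_o = 9.00 mm = 0.90 cm.
Objective: 1/d_i = 1/f_obj - 1/d_o = 1/0.8 - 1/0.90 = 0.13889 cm^-1, so d_i = 7.200 cm.
m_obj = -d_i/d_o = -7.200/0.90 = -8.000.
Eyepiece angular magnification (image at near point): M_eye = 1 + D/f_e = 1 + 25/2 = 13.500.
Overall M = m_obj x M_eye = (-8.000)(13.500) = -108.00.
|M| = 108.00.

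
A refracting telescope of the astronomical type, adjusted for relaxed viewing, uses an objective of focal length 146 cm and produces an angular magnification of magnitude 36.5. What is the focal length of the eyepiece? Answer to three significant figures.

|M| = f_obj/f_eye, so f_eye = f_obj/|M| = 146/36.5 = 4.000 cm.

4.00 cm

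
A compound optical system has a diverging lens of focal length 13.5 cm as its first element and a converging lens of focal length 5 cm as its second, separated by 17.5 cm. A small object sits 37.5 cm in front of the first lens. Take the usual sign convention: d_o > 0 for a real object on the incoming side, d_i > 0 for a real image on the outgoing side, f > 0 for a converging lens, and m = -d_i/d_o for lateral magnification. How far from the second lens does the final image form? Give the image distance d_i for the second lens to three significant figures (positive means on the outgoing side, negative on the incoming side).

6.11 cm

Applying the thin-lens equation to the first lens, 1/(-13.5) = 1/37.5 + 1/d_i1, which gives d_i1 = -9.926 cm.
The intermediate image is virtual, 9.926 cm to the left of lens 1, so d_o2 = L - d_i1 = 17.5 - (-9.926) = 27.426 cm.
Applying the thin-lens equation again with f_2 = 5 cm and d_o2 = 27.426 cm gives d_i2 = 6.115 cm.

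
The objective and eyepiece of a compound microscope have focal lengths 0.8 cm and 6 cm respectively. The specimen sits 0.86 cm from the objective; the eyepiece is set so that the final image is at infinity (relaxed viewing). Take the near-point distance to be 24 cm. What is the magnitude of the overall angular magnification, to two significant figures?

Objective: 1/d_i = 1/f_obj - 1/d_o = 1/0.8 - 1/0.86 = 0.08721 cm^-1, so d_i = 11.467 cm.
m_obj = -d_i/d_o = -11.467/0.86 = -13.333.
Eyepiece angular magnification (image at infinity): M_eye = D/f_e = 24/6 = 4.000.
Overall M = m_obj x M_eye = (-13.333)(4.000) = -53.33.
|M| = 53.33.

53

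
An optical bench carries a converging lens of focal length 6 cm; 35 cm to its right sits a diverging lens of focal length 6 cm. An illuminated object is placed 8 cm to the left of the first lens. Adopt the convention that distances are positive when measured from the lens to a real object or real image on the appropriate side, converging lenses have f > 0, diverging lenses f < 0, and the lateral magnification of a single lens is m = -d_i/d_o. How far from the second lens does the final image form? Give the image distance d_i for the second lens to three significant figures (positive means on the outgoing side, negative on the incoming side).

Applying the thin-lens equation to the first lens, 1/6 = 1/8 + 1/d_i1, which gives d_i1 = 24.000 cm.
Object distance for lens 2: d_o2 = 35 - 24.000 = 11.000 cm.
Applying the thin-lens equation again with f_2 = -6 cm and d_o2 = 11.000 cm gives d_i2 = -3.882 cm.

-3.88 cm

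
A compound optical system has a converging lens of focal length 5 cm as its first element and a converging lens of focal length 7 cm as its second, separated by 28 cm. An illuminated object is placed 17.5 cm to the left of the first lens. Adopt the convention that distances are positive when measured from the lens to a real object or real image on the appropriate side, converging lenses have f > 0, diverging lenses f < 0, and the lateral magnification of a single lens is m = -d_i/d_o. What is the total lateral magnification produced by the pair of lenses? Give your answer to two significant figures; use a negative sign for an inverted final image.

Applying the thin-lens equation to the first lens, 1/5 = 1/17.5 + 1/d_i1, which gives d_i1 = 7.000 cm.
Its lateral magnification is m_1 = -d_i1/d_o1 = -(7.000)/17.5 = -0.4000.
The intermediate image is 7.000 cm to the right of lens 1, so d_o2 = L - d_i1 = 28 - 7.000 = 21.000 cm.
Applying the thin-lens equation again with f_2 = 7 cm and d_o2 = 21.000 cm gives d_i2 = 10.500 cm.
m_2 = -(10.500)/(21.000) = -0.5000.
Overall magnification: m = m_1 m_2 = 0.2000.

0.20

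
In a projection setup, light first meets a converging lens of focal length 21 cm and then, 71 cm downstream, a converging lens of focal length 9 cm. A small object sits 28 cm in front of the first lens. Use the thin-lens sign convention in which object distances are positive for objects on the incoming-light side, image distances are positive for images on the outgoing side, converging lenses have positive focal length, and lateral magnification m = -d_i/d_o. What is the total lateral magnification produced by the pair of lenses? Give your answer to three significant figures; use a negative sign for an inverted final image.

-1.23

Lens 1: 1/d_i1 = 1/f_1 - 1/d_o1 = 1/21 - 1/28 = 0.01190 cm^-1, so d_i1 = 84.000 cm.
m_1 = -(84.000)/28 = -3.0000.
This image would form 84.000 cm past lens 1, i.e. 13.000 cm beyond lens 2, so it is a virtual object for lens 2: d_o2 = 71 - 84.000 = -13.000 cm.
Lens 2: 1/d_i2 = 1/f_2 - 1/d_o2 = 1/9 - 1/(-13.000) = 0.18803 cm^-1, so d_i2 = 5.318 cm.
m_2 = -(5.318)/(-13.000) = 0.4091.
The system's lateral magnification is m_1 m_2 = (-3.0000)(0.4091) = -1.2273.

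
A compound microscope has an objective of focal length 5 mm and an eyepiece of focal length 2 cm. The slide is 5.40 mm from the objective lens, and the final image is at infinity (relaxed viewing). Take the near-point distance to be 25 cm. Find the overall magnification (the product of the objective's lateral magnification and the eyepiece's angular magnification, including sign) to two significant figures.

-160

Convert to cm: f_obj = 5 mm = 0.5 cm; d_o = 5.40 mm = 0.54 cm.
Objective: 1/d_i = 1/f_obj - 1/d_o = 1/0.5 - 1/0.54 = 0.14815 cm^-1, so d_i = 6.750 cm.
m_obj = -d_i/d_o = -6.750/0.54 = -12.500.
Eyepiece angular magnification (image at infinity): M_eye = D/f_e = 25/2 = 12.500.
Overall M = m_obj x M_eye = (-12.500)(12.500) = -156.25.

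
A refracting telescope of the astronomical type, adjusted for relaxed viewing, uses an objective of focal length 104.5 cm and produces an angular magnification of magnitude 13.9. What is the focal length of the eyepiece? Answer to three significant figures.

7.52 cm

|M| = f_obj/f_eye, so f_eye = f_obj/|M| = 104.5/13.9 = 7.518 cm.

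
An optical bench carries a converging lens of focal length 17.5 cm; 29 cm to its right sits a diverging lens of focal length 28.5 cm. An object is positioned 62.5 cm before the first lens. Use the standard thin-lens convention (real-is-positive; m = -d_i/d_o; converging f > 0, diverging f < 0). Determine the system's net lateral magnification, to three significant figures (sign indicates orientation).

-0.334

Applying the thin-lens equation to the first lens, 1/17.5 = 1/62.5 + 1/d_i1, which gives d_i1 = 24.306 cm.
Its lateral magnification is m_1 = -d_i1/d_o1 = -(24.306)/62.5 = -0.3889.
The intermediate image is 24.306 cm to the right of lens 1, so d_o2 = L - d_i1 = 29 - 24.306 = 4.694 cm.
Applying the thin-lens equation again with f_2 = -28.5 cm and d_o2 = 4.694 cm gives d_i2 = -4.031 cm.
m_2 = -(-4.031)/(4.694) = 0.8586.
The system's lateral magnification is m_1 m_2 = (-0.3889)(0.8586) = -0.3339.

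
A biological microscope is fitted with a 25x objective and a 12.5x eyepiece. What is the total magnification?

312.5

The overall magnification of a compound microscope is the product of the objective and eyepiece magnifications:
M = M_obj x M_eye = 25 x 12.5 = 312.5.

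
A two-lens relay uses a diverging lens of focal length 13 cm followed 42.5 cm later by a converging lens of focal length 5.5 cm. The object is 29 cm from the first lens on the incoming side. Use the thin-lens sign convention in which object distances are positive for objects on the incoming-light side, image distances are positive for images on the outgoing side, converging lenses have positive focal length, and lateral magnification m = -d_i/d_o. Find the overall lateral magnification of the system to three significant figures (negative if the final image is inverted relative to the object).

Lens 1: 1/d_i1 = 1/f_1 - 1/d_o1 = 1/(-13) - 1/29 = -0.11141 cm^-1, so d_i1 = -8.976 cm.
m_1 = -(-8.976)/29 = 0.3095.
With d_i1 < 0 the first image is virtual and lies on the object side; the object distance for lens 2 is d_o2 = 42.5 - (-8.976) = 51.476 cm.
Lens 2: 1/d_i2 = 1/f_2 - 1/d_o2 = 1/5.5 - 1/(51.476) = 0.16239 cm^-1, so d_i2 = 6.158 cm.
m_2 = -(6.158)/(51.476) = -0.1196.
Total m = m_1 x m_2 = (0.3095)(-0.1196) = -0.0370.

-0.0370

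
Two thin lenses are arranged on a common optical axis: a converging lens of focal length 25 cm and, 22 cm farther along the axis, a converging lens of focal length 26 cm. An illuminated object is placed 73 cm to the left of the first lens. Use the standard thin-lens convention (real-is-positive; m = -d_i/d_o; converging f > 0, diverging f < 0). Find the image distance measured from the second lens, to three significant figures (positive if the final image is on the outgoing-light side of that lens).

First lens: d_i1 = 1/(1/25 - 1/73) = 38.021 cm.
Since 38.021 cm > 22 cm, the first image lies past the second lens and serves as a virtual object: d_o2 = L - d_i1 = -16.021 cm.
Second lens: d_i2 = 1/(1/26 - 1/(-16.021)) = 9.913 cm.

9.91 cm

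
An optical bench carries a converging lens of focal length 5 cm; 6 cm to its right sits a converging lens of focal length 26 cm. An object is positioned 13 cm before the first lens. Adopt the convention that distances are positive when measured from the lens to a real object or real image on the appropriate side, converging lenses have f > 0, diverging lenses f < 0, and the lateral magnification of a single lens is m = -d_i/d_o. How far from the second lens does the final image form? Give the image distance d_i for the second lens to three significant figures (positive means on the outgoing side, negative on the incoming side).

1.96 cm

Lens 1: 1/d_i1 = 1/f_1 - 1/d_o1 = 1/5 - 1/13 = 0.12308 cm^-1, so d_i1 = 8.125 cm.
This image would form 8.125 cm past lens 1, i.e. 2.125 cm beyond lens 2, so it is a virtual object for lens 2: d_o2 = 6 - 8.125 = -2.125 cm.
Lens 2: 1/d_i2 = 1/f_2 - 1/d_o2 = 1/26 - 1/(-2.125) = 0.50905 cm^-1, so d_i2 = 1.964 cm.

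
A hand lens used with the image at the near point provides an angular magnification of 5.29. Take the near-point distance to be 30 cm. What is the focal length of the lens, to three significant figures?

6.99 cm

For the image at the near point, M = 1 + D/f.
f = D/(M - 1) = 30/(5.29 - 1) = 6.993 cm.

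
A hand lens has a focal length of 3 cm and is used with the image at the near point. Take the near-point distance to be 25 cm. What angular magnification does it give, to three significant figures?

9.33

M = 1 + D/f = 1 + 25/3 = 9.333.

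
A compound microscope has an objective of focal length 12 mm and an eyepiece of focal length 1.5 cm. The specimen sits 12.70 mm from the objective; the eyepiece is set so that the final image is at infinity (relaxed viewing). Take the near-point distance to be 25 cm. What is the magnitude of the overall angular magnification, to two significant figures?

Convert to cm: f_obj = 12 mm = 1.2 cm; d_o = 12.70 mm = 1.27 cm.
Objective: 1/d_i = 1/f_obj - 1/d_o = 1/1.2 - 1/1.27 = 0.04593 cm^-1, so d_i = 21.771 cm.
m_obj = -d_i/d_o = -21.771/1.27 = -17.143.
Eyepiece angular magnification (image at infinity): M_eye = D/f_e = 25/1.5 = 16.667.
Overall M = m_obj x M_eye = (-17.143)(16.667) = -285.71.
|M| = 285.71.

290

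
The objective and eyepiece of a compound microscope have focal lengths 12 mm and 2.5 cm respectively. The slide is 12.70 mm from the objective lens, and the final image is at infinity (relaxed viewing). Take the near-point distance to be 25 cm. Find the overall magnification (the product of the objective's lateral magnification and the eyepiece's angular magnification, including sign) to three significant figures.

Convert to cm: f_obj = 12 mm = 1.2 cm; d_o = 12.70 mm = 1.27 cm.
Objective: 1/d_i = 1/f_obj - 1/d_o = 1/1.2 - 1/1.27 = 0.04593 cm^-1, so d_i = 21.771 cm.
m_obj = -d_i/d_o = -21.771/1.27 = -17.143.
Eyepiece angular magnification (image at infinity): M_eye = D/f_e = 25/2.5 = 10.000.
Overall M = m_obj x M_eye = (-17.143)(10.000) = -171.43.

-171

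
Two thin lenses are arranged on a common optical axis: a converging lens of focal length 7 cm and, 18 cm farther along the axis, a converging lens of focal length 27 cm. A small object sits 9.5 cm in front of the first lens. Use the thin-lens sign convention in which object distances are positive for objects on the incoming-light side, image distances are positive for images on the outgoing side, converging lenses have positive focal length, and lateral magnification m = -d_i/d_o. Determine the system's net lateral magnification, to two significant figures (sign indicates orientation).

-2.1

First lens: d_i1 = 1/(1/7 - 1/9.5) = 26.600 cm.
m_1 = -(26.600)/9.5 = -2.8000.
This image would form 26.600 cm past lens 1, i.e. 8.600 cm beyond lens 2, so it is a virtual object for lens 2: d_o2 = 18 - 26.600 = -8.600 cm.
Second lens: d_i2 = 1/(1/27 - 1/(-8.600)) = 6.522 cm.
m_2 = -(6.522)/(-8.600) = 0.7584.
Total m = m_1 x m_2 = (-2.8000)(0.7584) = -2.1236.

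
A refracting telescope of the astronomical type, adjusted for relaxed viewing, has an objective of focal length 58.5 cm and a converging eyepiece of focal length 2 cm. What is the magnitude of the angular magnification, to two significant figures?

29

|M| = f_obj/|f_eye| = 58.5/2 = 29.250.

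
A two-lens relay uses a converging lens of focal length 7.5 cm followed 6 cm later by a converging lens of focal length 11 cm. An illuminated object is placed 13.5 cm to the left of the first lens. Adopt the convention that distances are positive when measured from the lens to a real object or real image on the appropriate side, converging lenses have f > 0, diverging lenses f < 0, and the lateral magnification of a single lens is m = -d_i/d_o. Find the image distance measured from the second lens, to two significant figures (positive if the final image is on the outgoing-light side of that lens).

5.5 cm

Lens 1: 1/d_i1 = 1/f_1 - 1/d_o1 = 1/7.5 - 1/13.5 = 0.05926 cm^-1, so d_i1 = 16.875 cm.
Since 16.875 cm > 6 cm, the first image lies past the second lens and serves as a virtual object: d_o2 = L - d_i1 = -10.875 cm.
Lens 2: 1/d_i2 = 1/f_2 - 1/d_o2 = 1/11 - 1/(-10.875) = 0.18286 cm^-1, so d_i2 = 5.469 cm.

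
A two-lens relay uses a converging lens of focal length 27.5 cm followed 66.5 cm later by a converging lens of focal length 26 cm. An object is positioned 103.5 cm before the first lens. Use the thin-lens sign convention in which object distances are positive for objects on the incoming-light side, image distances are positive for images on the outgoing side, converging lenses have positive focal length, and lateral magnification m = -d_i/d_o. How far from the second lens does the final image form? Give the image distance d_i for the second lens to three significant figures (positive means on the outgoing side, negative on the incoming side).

Lens 1: 1/d_i1 = 1/f_1 - 1/d_o1 = 1/27.5 - 1/103.5 = 0.02670 cm^-1, so d_i1 = 37.451 cm.
That image sits 29.049 cm in front of the second lens, so d_o2 = 29.049 cm.
Lens 2: 1/d_i2 = 1/f_2 - 1/d_o2 = 1/26 - 1/(29.049) = 0.00404 cm^-1, so d_i2 = 247.687 cm.

248 cm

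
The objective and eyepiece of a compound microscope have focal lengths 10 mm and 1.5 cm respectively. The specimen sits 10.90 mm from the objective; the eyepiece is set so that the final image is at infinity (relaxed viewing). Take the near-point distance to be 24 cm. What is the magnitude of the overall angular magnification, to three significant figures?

178

Convert to cm: f_obj = 10 mm = 1 cm; d_o = 10.90 mm = 1.09 cm.
Objective: 1/d_i = 1/f_obj - 1/d_o = 1/1 - 1/1.09 = 0.08257 cm^-1, so d_i = 12.111 cm.
m_obj = -d_i/d_o = -12.111/1.09 = -11.111.
Eyepiece angular magnification (image at infinity): M_eye = D/f_e = 24/1.5 = 16.000.
Overall M = m_obj x M_eye = (-11.111)(16.000) = -177.78.
|M| = 177.78.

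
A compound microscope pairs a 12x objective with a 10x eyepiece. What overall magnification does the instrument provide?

120

The overall magnification of a compound microscope is the product of the objective and eyepiece magnifications:
M = M_obj x M_eye = 12 x 10 = 120.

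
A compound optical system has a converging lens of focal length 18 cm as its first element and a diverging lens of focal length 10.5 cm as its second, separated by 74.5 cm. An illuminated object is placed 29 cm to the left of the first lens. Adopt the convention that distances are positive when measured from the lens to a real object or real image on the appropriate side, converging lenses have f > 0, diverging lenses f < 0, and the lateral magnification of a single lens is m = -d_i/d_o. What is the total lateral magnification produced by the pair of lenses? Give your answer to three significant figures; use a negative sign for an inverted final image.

Applying the thin-lens equation to the first lens, 1/18 = 1/29 + 1/d_i1, which gives d_i1 = 47.455 cm.
Its lateral magnification is m_1 = -d_i1/d_o1 = -(47.455)/29 = -1.6364.
That image sits 27.045 cm in front of the second lens, so d_o2 = 27.045 cm.
Applying the thin-lens equation again with f_2 = -10.5 cm and d_o2 = 27.045 cm gives d_i2 = -7.564 cm.
m_2 = -(-7.564)/(27.045) = 0.2797.
Total m = m_1 x m_2 = (-1.6364)(0.2797) = -0.4576.

-0.458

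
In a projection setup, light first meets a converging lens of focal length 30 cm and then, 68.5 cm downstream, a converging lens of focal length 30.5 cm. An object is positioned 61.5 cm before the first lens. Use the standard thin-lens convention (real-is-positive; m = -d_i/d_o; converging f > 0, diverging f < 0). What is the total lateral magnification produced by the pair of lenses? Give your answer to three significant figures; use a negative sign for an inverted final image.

-1.41

First lens: d_i1 = 1/(1/30 - 1/61.5) = 58.571 cm.
m_1 = -(58.571)/61.5 = -0.9524.
Object distance for lens 2: d_o2 = 68.5 - 58.571 = 9.929 cm.
Second lens: d_i2 = 1/(1/30.5 - 1/(9.929)) = -14.720 cm.
m_2 = -(-14.720)/(9.929) = 1.4826.
The system's lateral magnification is m_1 m_2 = (-0.9524)(1.4826) = -1.4120.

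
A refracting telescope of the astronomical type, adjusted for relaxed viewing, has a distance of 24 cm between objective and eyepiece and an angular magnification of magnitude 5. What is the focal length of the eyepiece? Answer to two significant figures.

4.0 cm

In normal adjustment the tube length equals f_obj + f_eye and |M| = f_obj/f_eye.
So f_obj = 5 f_eye and 5 f_eye + f_eye = 24 cm, giving f_eye = 24/6 = 4.000 cm and f_obj = 20.000 cm.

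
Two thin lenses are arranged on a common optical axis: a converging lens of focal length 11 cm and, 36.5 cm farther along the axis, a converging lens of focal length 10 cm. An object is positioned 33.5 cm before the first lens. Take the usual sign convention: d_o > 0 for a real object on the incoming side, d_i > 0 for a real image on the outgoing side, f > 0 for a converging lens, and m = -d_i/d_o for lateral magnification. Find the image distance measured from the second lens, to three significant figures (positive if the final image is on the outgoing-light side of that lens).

19.9 cm

Lens 1: 1/d_i1 = 1/f_1 - 1/d_o1 = 1/11 - 1/33.5 = 0.06106 cm^-1, so d_i1 = 16.378 cm.
That image sits 20.122 cm in front of the second lens, so d_o2 = 20.122 cm.
Lens 2: 1/d_i2 = 1/f_2 - 1/d_o2 = 1/10 - 1/(20.122) = 0.05030 cm^-1, so d_i2 = 19.879 cm.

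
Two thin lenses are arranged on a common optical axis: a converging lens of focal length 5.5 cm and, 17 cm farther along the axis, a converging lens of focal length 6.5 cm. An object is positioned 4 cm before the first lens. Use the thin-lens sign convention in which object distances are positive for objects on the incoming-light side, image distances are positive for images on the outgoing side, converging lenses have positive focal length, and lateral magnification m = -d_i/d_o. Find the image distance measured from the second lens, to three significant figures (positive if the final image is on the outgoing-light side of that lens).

First lens: d_i1 = 1/(1/5.5 - 1/4) = -14.667 cm.
With d_i1 < 0 the first image is virtual and lies on the object side; the object distance for lens 2 is d_o2 = 17 - (-14.667) = 31.667 cm.
Second lens: d_i2 = 1/(1/6.5 - 1/(31.667)) = 8.179 cm.

8.18 cm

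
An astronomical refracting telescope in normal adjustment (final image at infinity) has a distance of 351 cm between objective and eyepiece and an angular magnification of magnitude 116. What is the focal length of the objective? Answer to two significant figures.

350 cm

In normal adjustment the tube length equals f_obj + f_eye and |M| = f_obj/f_eye.
So f_obj = 116 f_eye and 116 f_eye + f_eye = 351 cm, giving f_eye = 351/117 = 3.000 cm and f_obj = 348.000 cm.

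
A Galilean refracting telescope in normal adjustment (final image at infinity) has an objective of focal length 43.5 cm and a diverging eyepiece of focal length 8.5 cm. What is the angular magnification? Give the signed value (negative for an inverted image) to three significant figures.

5.12

M = -f_obj/f_eye = -43.5/(-8.5) = 5.118.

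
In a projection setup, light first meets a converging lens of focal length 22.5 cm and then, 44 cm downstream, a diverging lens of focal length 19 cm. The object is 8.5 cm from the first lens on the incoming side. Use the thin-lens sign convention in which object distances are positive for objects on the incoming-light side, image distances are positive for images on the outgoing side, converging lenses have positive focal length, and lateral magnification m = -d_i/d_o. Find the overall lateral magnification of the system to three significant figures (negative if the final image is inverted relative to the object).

0.398

Lens 1: 1/d_i1 = 1/f_1 - 1/d_o1 = 1/22.5 - 1/8.5 = -0.07320 cm^-1, so d_i1 = -13.661 cm.
m_1 = -(-13.661)/8.5 = 1.6071.
The intermediate image is virtual, 13.661 cm to the left of lens 1, so d_o2 = L - d_i1 = 44 - (-13.661) = 57.661 cm.
Lens 2: 1/d_i2 = 1/f_2 - 1/d_o2 = 1/(-19) - 1/(57.661) = -0.06997 cm^-1, so d_i2 = -14.291 cm.
m_2 = -(-14.291)/(57.661) = 0.2478.
Overall magnification: m = m_1 m_2 = 0.3983.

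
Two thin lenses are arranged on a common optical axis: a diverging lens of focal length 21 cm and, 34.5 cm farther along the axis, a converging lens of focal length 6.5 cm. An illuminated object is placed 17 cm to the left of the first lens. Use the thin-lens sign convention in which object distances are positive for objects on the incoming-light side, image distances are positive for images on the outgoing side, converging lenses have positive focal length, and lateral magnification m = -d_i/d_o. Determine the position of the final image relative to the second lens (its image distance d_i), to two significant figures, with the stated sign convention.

7.6 cm

Applying the thin-lens equation to the first lens, 1/(-21) = 1/17 + 1/d_i1, which gives d_i1 = -9.395 cm.
The intermediate image is virtual, 9.395 cm to the left of lens 1, so d_o2 = L - d_i1 = 34.5 - (-9.395) = 43.895 cm.
Applying the thin-lens equation again with f_2 = 6.5 cm and d_o2 = 43.895 cm gives d_i2 = 7.630 cm.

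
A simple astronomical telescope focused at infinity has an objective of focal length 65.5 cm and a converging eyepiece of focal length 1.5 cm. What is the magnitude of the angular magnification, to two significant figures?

44

|M| = f_obj/|f_eye| = 65.5/1.5 = 43.667.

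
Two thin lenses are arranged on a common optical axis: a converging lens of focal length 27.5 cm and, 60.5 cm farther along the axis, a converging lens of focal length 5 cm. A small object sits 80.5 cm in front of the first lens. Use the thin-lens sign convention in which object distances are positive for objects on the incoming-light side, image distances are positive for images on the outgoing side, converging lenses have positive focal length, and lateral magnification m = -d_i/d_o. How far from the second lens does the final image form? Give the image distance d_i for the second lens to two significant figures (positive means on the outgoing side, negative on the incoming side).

6.8 cm

First lens: d_i1 = 1/(1/27.5 - 1/80.5) = 41.769 cm.
That image sits 18.731 cm in front of the second lens, so d_o2 = 18.731 cm.
Second lens: d_i2 = 1/(1/5 - 1/(18.731)) = 6.821 cm.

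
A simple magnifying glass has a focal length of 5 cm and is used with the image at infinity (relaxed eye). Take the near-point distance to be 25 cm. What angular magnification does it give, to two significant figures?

M = D/f = 25/5 = 5.000.

5.0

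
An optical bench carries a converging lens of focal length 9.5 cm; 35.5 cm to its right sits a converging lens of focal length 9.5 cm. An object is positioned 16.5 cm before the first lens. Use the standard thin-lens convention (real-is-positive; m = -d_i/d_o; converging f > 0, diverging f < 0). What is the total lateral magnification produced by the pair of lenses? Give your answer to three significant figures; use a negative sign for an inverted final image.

Applying the thin-lens equation to the first lens, 1/9.5 = 1/16.5 + 1/d_i1, which gives d_i1 = 22.393 cm.
Its lateral magnification is m_1 = -d_i1/d_o1 = -(22.393)/16.5 = -1.3571.
The intermediate image is 22.393 cm to the right of lens 1, so d_o2 = L - d_i1 = 35.5 - 22.393 = 13.107 cm.
Applying the thin-lens equation again with f_2 = 9.5 cm and d_o2 = 13.107 cm gives d_i2 = 34.520 cm.
m_2 = -(34.520)/(13.107) = -2.6337.
Overall magnification: m = m_1 m_2 = 3.5743.

3.57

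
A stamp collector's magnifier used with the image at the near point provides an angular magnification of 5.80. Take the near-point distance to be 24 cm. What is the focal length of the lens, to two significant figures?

5.0 cm

For the image at the near point, M = 1 + D/f.
f = D/(M - 1) = 24/(5.8 - 1) = 5.000 cm.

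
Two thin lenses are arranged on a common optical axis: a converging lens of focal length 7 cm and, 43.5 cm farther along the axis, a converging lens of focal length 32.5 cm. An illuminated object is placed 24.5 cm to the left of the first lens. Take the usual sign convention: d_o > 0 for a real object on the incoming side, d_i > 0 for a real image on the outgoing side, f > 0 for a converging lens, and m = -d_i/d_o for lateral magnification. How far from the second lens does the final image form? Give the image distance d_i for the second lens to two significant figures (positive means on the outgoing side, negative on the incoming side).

910 cm

First lens: d_i1 = 1/(1/7 - 1/24.5) = 9.800 cm.
That image sits 33.700 cm in front of the second lens, so d_o2 = 33.700 cm.
Second lens: d_i2 = 1/(1/32.5 - 1/(33.700)) = 912.708 cm.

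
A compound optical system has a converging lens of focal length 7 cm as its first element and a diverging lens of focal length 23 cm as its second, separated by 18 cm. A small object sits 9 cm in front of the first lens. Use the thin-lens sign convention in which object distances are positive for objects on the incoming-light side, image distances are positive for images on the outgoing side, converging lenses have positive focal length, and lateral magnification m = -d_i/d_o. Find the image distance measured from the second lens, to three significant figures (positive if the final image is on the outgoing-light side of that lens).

Lens 1: 1/d_i1 = 1/f_1 - 1/d_o1 = 1/7 - 1/9 = 0.03175 cm^-1, so d_i1 = 31.500 cm.
Since 31.500 cm > 18 cm, the first image lies past the second lens and serves as a virtual object: d_o2 = L - d_i1 = -13.500 cm.
Lens 2: 1/d_i2 = 1/f_2 - 1/d_o2 = 1/(-23) - 1/(-13.500) = 0.03060 cm^-1, so d_i2 = 32.684 cm.

32.7 cm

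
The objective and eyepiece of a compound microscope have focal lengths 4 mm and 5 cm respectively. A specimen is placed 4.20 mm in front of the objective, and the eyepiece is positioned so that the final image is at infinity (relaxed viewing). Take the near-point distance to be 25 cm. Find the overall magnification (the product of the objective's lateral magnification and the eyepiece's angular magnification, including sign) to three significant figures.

Convert to cm: f_obj = 4 mm = 0.4 cm; d_o = 4.20 mm = 0.42 cm.
Objective: 1/d_i = 1/f_obj - 1/d_o = 1/0.4 - 1/0.42 = 0.11905 cm^-1, so d_i = 8.400 cm.
m_obj = -d_i/d_o = -8.400/0.42 = -20.000.
Eyepiece angular magnification (image at infinity): M_eye = D/f_e = 25/5 = 5.000.
Overall M = m_obj x M_eye = (-20.000)(5.000) = -100.00.

-100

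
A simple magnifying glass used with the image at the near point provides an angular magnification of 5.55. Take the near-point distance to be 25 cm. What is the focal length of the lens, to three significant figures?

For the image at the near point, M = 1 + D/f.
f = D/(M - 1) = 25/(5.55 - 1) = 5.495 cm.

5.49 cm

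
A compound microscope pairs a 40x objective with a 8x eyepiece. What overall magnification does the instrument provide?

320

The overall magnification of a compound microscope is the product of the objective and eyepiece magnifications:
M = M_obj x M_eye = 40 x 8 = 320.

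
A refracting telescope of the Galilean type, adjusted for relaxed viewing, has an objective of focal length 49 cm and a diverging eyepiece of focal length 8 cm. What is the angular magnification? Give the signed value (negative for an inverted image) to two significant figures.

6.1

M = -f_obj/f_eye = -49/(-8) = 6.125.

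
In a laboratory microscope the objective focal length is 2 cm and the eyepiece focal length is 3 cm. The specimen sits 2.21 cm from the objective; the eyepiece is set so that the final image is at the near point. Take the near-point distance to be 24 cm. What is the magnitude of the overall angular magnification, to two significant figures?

86

Objective: 1/d_i = 1/f_obj - 1/d_o = 1/2 - 1/2.21 = 0.04751 cm^-1, so d_i = 21.048 cm.
m_obj = -d_i/d_o = -21.048/2.21 = -9.524.
Eyepiece angular magnification (image at near point): M_eye = 1 + D/f_e = 1 + 24/3 = 9.000.
Overall M = m_obj x M_eye = (-9.524)(9.000) = -85.71.
|M| = 85.71.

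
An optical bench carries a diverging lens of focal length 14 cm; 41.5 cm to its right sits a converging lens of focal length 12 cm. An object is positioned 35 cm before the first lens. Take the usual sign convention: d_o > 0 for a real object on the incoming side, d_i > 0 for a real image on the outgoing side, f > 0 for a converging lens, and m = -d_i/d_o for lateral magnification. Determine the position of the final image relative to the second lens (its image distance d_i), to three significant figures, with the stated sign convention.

15.6 cm

Lens 1: 1/d_i1 = 1/f_1 - 1/d_o1 = 1/(-14) - 1/35 = -0.10000 cm^-1, so d_i1 = -10.000 cm.
The intermediate image is virtual, 10.000 cm to the left of lens 1, so d_o2 = L - d_i1 = 41.5 - (-10.000) = 51.500 cm.
Lens 2: 1/d_i2 = 1/f_2 - 1/d_o2 = 1/12 - 1/(51.500) = 0.06392 cm^-1, so d_i2 = 15.646 cm.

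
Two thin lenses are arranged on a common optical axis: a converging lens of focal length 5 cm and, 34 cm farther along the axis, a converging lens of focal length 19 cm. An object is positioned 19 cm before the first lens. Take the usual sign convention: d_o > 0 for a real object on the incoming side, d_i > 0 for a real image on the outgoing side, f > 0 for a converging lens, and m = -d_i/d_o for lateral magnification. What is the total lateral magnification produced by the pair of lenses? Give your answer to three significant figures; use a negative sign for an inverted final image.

0.826

Lens 1: 1/d_i1 = 1/f_1 - 1/d_o1 = 1/5 - 1/19 = 0.14737 cm^-1, so d_i1 = 6.786 cm.
m_1 = -(6.786)/19 = -0.3571.
Object distance for lens 2: d_o2 = 34 - 6.786 = 27.214 cm.
Lens 2: 1/d_i2 = 1/f_2 - 1/d_o2 = 1/19 - 1/(27.214) = 0.01589 cm^-1, so d_i2 = 62.948 cm.
m_2 = -(62.948)/(27.214) = -2.3130.
Overall magnification: m = m_1 m_2 = 0.8261.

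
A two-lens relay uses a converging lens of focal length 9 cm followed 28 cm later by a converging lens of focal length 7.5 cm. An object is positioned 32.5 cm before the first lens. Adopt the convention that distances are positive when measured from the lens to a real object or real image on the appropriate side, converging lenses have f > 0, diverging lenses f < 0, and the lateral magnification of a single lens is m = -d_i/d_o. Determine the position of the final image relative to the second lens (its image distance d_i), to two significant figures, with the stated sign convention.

Applying the thin-lens equation to the first lens, 1/9 = 1/32.5 + 1/d_i1, which gives d_i1 = 12.447 cm.
That image sits 15.553 cm in front of the second lens, so d_o2 = 15.553 cm.
Applying the thin-lens equation again with f_2 = 7.5 cm and d_o2 = 15.553 cm gives d_i2 = 14.485 cm.

14 cm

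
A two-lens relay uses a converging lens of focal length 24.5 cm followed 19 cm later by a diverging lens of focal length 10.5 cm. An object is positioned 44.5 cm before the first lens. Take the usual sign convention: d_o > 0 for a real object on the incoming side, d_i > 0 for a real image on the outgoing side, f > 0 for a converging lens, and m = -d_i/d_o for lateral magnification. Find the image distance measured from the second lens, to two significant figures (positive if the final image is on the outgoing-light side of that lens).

Lens 1: 1/d_i1 = 1/f_1 - 1/d_o1 = 1/24.5 - 1/44.5 = 0.01834 cm^-1, so d_i1 = 54.513 cm.
Since 54.513 cm > 19 cm, the first image lies past the second lens and serves as a virtual object: d_o2 = L - d_i1 = -35.513 cm.
Lens 2: 1/d_i2 = 1/f_2 - 1/d_o2 = 1/(-10.5) - 1/(-35.513) = -0.06708 cm^-1, so d_i2 = -14.908 cm.

-15 cm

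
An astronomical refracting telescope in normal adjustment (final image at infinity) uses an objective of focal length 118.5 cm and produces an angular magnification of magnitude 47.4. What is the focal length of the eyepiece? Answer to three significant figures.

2.50 cm

|M| = f_obj/f_eye, so f_eye = f_obj/|M| = 118.5/47.4 = 2.500 cm.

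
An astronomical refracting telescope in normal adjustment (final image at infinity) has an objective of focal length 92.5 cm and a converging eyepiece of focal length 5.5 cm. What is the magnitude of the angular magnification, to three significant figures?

16.8

|M| = f_obj/|f_eye| = 92.5/5.5 = 16.818.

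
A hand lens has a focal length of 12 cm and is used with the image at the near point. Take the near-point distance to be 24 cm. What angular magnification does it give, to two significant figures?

M = 1 + D/f = 1 + 24/12 = 3.000.

3.0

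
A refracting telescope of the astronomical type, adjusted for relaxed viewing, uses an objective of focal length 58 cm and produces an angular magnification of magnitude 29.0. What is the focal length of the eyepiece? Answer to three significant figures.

|M| = f_obj/f_eye, so f_eye = f_obj/|M| = 58/29.0 = 2.000 cm.

2.00 cm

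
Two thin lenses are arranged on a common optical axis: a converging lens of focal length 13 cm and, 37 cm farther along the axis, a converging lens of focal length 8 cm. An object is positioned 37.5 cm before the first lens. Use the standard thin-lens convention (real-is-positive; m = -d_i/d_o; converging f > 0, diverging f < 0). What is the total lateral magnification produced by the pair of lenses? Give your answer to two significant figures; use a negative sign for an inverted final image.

0.47

Applying the thin-lens equation to the first lens, 1/13 = 1/37.5 + 1/d_i1, which gives d_i1 = 19.898 cm.
Its lateral magnification is m_1 = -d_i1/d_o1 = -(19.898)/37.5 = -0.5306.
Object distance for lens 2: d_o2 = 37 - 19.898 = 17.102 cm.
Applying the thin-lens equation again with f_2 = 8 cm and d_o2 = 17.102 cm gives d_i2 = 15.031 cm.
m_2 = -(15.031)/(17.102) = -0.8789.
The system's lateral magnification is m_1 m_2 = (-0.5306)(-0.8789) = 0.4664.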